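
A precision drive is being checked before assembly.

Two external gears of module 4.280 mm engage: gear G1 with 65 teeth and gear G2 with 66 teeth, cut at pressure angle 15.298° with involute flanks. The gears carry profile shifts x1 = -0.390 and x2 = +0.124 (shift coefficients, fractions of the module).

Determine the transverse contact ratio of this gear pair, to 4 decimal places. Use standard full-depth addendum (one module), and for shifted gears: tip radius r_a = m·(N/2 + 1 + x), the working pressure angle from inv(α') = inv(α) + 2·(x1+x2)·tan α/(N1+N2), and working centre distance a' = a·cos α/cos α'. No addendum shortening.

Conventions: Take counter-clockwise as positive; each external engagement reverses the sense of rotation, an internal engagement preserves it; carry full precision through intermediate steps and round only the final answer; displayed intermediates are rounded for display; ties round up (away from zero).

2.2248

topology: single-mesh involute geometry — m = 4.280, 65T/66T pair
base radii: r_b1 = 134.171218, r_b2 = 136.235391
tip radii: r_a1 = 141.710800, r_a2 = 146.050720
inv(α') = inv(15.298°) + 2·(-0.390+0.124)·tan α/(65+66) = 0.00542023  ⇒  α' = 14.39241°
a' = a·cos α / cos α' = 280.3400·cos 15.298°/cos 14.39241° = 279.167996
action lengths: √(r_a1²−r_b1²) = 45.607402, √(r_a2²−r_b2²) = 52.637735
base pitch p_b = π·m·cos α = 12.969579
CR = (45.607402 + 52.637735 − 279.167996·sin 14.39241°)/12.969579 = 2.224797
contact ratio ≈ 2.2248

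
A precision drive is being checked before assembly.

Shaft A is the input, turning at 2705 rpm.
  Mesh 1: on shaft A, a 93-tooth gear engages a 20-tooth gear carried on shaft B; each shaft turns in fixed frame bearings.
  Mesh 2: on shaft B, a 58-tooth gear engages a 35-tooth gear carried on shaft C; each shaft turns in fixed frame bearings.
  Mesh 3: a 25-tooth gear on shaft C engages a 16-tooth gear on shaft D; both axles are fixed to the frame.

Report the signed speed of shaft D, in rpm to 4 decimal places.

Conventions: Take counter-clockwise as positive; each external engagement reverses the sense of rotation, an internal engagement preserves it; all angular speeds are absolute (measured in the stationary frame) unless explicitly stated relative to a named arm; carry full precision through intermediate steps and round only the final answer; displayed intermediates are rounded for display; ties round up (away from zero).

-32568.6830 rpm

recognized (4 fixed axles, 3 meshes): fixed-axis compound train
mesh 1 [93T→20T]: ω = 2705.0000×93/20 = 12578.2500 rpm, sense flips to −
mesh 2 [58T→35T]: ω = 12578.2500×58/35 = 20843.9571 rpm, sense flips to +
mesh 3 [25T→16T]: ω = 20843.9571×25/16 = 32568.6830 rpm, sense flips to −
signed output speed = -32568.6830 rpm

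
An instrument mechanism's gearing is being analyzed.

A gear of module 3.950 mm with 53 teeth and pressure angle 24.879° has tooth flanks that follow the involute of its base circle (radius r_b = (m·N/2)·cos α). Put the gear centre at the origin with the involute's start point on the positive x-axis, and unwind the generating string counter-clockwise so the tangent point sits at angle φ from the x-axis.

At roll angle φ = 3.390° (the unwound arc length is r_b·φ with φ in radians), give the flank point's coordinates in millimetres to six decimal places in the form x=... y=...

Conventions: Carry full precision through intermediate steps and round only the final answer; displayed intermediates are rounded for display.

topology: single-mesh involute geometry — m = 3.950, N = 53
pitch radius r_p = m·N/2 = 3.950·53/2 = 104.675000
base radius r_b = r_p·cos α = 104.675000·cos 24.879° = 94.960979
roll angle φ = 3.390° = 0.05916666 rad
x = r_b·(cos φ + φ·sin φ) = 95.127048
y = r_b·(sin φ − φ·cos φ) = 0.006554

x=95.127048 y=0.006554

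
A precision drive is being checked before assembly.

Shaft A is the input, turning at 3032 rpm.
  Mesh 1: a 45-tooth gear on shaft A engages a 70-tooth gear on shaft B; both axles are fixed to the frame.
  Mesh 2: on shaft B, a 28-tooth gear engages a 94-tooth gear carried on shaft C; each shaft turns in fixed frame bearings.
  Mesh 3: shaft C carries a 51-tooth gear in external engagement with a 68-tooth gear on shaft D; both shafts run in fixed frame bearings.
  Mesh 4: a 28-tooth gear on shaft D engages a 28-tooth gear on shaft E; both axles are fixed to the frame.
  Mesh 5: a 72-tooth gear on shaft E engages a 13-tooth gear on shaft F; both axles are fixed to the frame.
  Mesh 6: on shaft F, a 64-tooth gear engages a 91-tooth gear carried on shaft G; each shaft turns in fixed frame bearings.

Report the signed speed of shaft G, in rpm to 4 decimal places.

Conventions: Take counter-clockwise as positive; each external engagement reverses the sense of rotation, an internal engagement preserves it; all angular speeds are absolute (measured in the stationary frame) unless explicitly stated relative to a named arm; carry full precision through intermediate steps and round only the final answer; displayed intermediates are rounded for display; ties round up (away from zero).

+1696.1445 rpm

6-mesh fixed-axis compound train (all bearings frame-fixed)
mesh 1 [45T→70T]: ω = 3032.0000×45/70 = 1949.1429 rpm, sense flips to −
mesh 2 [28T→94T]: ω = 1949.1429×28/94 = 580.5957 rpm, sense flips to +
mesh 3 [51T→68T]: ω = 580.5957×51/68 = 435.4468 rpm, sense flips to −
mesh 4 [28T→28T]: ω = 435.4468×28/28 = 435.4468 rpm, sense flips to +
mesh 5 [72T→13T]: ω = 435.4468×72/13 = 2411.7054 rpm, sense flips to −
mesh 6 [64T→91T]: ω = 2411.7054×64/91 = 1696.1445 rpm, sense flips to +
signed output speed = +1696.1445 rpm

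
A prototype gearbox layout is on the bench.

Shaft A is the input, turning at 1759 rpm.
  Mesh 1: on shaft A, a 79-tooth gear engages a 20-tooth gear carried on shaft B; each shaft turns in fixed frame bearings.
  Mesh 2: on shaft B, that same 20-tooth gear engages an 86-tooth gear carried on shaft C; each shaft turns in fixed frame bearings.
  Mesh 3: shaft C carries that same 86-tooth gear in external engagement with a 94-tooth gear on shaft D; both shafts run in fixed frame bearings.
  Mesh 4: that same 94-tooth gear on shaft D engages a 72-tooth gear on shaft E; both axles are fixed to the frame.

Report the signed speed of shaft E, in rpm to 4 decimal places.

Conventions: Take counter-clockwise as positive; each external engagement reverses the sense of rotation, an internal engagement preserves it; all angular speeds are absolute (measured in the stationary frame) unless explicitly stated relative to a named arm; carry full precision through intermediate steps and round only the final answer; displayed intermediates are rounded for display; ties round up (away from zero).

class = fixed-axis compound train [4 meshes; 4 ratios multiply, 4 sense flips]
mesh 1 [79T→20T]: ω = 1759.0000×79/20 = 6948.0500 rpm, sense flips to −
mesh 2 [20T→86T]: ω = 6948.0500×20/86 = 1615.8256 rpm, sense flips to +
mesh 3 [86T→94T]: ω = 1615.8256×86/94 = 1478.3085 rpm, sense flips to −
mesh 4 [94T→72T]: ω = 1478.3085×94/72 = 1930.0139 rpm, sense flips to +
signed output speed = +1930.0139 rpm

+1930.0139 rpm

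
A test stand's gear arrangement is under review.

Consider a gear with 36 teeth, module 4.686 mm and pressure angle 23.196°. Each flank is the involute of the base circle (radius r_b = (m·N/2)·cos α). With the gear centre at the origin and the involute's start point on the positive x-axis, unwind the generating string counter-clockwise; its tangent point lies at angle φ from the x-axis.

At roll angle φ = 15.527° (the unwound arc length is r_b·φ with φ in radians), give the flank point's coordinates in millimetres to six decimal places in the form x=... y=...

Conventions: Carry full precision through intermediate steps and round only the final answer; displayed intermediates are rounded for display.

x=80.324358 y=0.510561

class = single-mesh tooth geometry [base-circle involute, m = 4.686, 36T]
pitch radius r_p = m·N/2 = 4.686·36/2 = 84.348000
base radius r_b = r_p·cos α = 84.348000·cos 23.196° = 77.529547
roll angle φ = 15.527° = 0.27099727 rad
x = r_b·(cos φ + φ·sin φ) = 80.324358
y = r_b·(sin φ − φ·cos φ) = 0.510561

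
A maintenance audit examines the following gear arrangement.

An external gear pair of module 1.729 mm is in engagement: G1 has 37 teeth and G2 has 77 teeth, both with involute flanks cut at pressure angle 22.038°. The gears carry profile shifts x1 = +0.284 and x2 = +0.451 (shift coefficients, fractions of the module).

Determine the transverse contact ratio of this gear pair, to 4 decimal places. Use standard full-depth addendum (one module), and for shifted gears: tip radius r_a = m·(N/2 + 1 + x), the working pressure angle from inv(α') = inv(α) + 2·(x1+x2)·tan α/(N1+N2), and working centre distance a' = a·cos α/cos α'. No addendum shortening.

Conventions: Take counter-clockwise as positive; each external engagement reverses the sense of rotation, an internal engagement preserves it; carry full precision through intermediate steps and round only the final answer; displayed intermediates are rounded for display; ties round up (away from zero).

1.5844

single-mesh involute tooth geometry (37T engaging 77T at module 1.729)
base radii: r_b1 = 29.649413, r_b2 = 61.702832
tip radii: r_a1 = 34.206536, r_a2 = 69.075279
inv(α') = inv(22.038°) + 2·(+0.284+0.451)·tan α/(37+77) = 0.02538202  ⇒  α' = 23.71656°
a' = a·cos α / cos α' = 98.5530·cos 22.038°/cos 23.71656° = 99.778939
action lengths: √(r_a1²−r_b1²) = 17.058705, √(r_a2²−r_b2²) = 31.050840
base pitch p_b = π·m·cos α = 5.034939
CR = (17.058705 + 31.050840 − 99.778939·sin 23.71656°)/5.034939 = 1.584371
contact ratio ≈ 1.5844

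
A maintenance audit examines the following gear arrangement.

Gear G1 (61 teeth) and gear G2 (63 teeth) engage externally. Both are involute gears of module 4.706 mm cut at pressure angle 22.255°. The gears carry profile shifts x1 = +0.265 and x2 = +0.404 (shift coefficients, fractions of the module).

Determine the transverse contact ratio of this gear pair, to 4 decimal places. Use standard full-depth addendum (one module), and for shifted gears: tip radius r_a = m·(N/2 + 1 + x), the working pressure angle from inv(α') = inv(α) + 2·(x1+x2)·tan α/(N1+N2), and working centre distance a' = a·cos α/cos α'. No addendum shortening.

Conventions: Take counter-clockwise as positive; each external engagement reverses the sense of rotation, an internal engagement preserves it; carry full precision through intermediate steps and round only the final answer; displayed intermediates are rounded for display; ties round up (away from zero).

1.6087

single-mesh involute tooth geometry (61T engaging 63T at module 4.706)
base radii: r_b1 = 132.840862, r_b2 = 137.196300
tip radii: r_a1 = 149.486090, r_a2 = 154.846224
inv(α') = inv(22.255°) + 2·(+0.265+0.404)·tan α/(61+63) = 0.02520519  ⇒  α' = 23.66393°
a' = a·cos α / cos α' = 291.7720·cos 22.255°/cos 23.66393° = 294.827616
action lengths: √(r_a1²−r_b1²) = 68.552145, √(r_a2²−r_b2²) = 71.795044
base pitch p_b = π·m·cos α = 13.683012
CR = (68.552145 + 71.795044 − 294.827616·sin 23.66393°)/13.683012 = 1.608698
contact ratio ≈ 1.6087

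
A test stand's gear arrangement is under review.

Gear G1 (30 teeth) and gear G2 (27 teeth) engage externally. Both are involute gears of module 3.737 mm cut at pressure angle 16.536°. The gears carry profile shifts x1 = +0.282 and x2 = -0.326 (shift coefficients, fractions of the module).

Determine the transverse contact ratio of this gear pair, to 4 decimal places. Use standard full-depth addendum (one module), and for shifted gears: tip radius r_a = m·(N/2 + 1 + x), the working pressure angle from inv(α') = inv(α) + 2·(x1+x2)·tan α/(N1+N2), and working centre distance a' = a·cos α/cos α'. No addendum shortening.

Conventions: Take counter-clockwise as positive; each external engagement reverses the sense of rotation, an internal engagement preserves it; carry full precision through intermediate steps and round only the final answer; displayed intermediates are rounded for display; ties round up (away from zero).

topology: single-mesh involute geometry — m = 3.737, 30T/27T pair
base radii: r_b1 = 53.736626, r_b2 = 48.362964
tip radii: r_a1 = 60.845834, r_a2 = 52.968238
inv(α') = inv(16.536°) + 2·(+0.282-0.326)·tan α/(30+27) = 0.00783106  ⇒  α' = 16.23220°
a' = a·cos α / cos α' = 106.5045·cos 16.536°/cos 16.23220° = 106.338595
action lengths: √(r_a1²−r_b1²) = 28.541032, √(r_a2²−r_b2²) = 21.602268
base pitch p_b = π·m·cos α = 11.254573
CR = (28.541032 + 21.602268 − 106.338595·sin 16.23220°)/11.254573 = 1.814230
contact ratio ≈ 1.8142

1.8142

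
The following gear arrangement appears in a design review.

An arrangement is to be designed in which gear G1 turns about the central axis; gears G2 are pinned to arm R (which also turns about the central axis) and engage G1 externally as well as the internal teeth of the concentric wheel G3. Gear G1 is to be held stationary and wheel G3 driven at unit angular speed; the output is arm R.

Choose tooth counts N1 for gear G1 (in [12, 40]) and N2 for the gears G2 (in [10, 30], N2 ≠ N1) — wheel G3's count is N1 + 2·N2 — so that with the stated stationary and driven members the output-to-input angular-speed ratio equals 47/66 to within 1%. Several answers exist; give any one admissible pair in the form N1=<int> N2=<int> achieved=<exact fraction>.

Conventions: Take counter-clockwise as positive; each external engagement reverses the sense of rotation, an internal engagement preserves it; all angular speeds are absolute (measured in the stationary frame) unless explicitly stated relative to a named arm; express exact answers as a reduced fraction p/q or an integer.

N1=19 N2=14 achieved=47/66

class = planetary set [ratio 47/66 wanted; Willis about the carrier]
Willis with ω_sun = 0: ω_arm/ω_ring = N3/(N1+N3); set equal to 47/66  ⇒  N3/N1 = (47/66)/(1 − 47/66) = 47/19
N3 = N1 + 2·N2  ⇒  N2/N1 = (N3/N1 − 1)/2 = (47/19 − 1)/2 = 14/19
smallest multiple with N1 ≥ 12 and N2 ≥ 10: k = 1  ⇒  N1 = 1·19 = 19, N2 = 1·14 = 14 (N1 ≤ 40, N2 ≤ 30, N2 ≠ N1 ✓), N3 = 19 + 2·14 = 47
check: N3/(N1+N3) with N1 = 19, N3 = 47 gives 47/66; |achieved − target| = 0 ≤ 47/6600 ✓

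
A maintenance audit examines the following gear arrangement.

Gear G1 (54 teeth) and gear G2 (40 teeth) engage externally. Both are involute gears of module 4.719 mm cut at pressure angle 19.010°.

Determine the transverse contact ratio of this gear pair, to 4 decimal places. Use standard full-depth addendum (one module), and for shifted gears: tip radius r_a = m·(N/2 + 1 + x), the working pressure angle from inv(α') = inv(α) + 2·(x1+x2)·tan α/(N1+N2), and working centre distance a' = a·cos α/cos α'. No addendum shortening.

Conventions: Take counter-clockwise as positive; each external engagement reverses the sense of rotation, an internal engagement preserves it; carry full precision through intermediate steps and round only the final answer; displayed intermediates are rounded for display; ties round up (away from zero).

single-mesh involute tooth geometry (54T engaging 40T at module 4.719)
base radii: r_b1 = 120.464117, r_b2 = 89.232679
tip radii: r_a1 = 132.132000, r_a2 = 99.099000
no profile shift: α' = α, a' = a
action lengths: √(r_a1²−r_b1²) = 54.288692, √(r_a2²−r_b2²) = 43.106158
base pitch p_b = π·m·cos α = 14.016636
CR = (54.288692 + 43.106158 − 221.793000·sin 19.01000°)/14.016636 = 1.794262
contact ratio ≈ 1.7943

1.7943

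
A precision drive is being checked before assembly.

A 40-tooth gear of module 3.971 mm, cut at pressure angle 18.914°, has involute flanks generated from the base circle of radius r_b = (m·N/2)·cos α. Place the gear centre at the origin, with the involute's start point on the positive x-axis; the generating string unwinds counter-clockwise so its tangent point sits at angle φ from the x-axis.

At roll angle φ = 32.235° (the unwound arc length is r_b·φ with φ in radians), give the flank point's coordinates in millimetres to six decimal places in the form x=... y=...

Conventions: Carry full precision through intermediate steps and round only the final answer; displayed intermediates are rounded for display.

x=86.097909 y=4.320245

class = single-mesh tooth geometry [base-circle involute, m = 3.971, 40T]
pitch radius r_p = m·N/2 = 3.971·40/2 = 79.420000
base radius r_b = r_p·cos α = 79.420000·cos 18.914° = 75.131811
roll angle φ = 32.235° = 0.56260688 rad
x = r_b·(cos φ + φ·sin φ) = 86.097909
y = r_b·(sin φ − φ·cos φ) = 4.320245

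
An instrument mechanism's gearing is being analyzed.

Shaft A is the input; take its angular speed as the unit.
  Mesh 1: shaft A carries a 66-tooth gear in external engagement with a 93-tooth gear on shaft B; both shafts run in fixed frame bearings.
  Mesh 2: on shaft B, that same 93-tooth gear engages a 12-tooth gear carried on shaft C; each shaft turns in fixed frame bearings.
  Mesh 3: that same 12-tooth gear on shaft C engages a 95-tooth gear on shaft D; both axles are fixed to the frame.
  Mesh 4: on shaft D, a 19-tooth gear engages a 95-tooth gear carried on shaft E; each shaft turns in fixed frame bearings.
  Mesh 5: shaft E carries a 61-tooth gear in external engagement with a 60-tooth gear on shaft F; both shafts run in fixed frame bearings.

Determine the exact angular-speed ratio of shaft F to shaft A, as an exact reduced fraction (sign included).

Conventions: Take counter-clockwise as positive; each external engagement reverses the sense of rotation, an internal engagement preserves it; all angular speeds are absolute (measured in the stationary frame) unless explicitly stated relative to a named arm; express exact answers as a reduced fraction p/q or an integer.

class = fixed-axis compound train [5 meshes; 5 ratios multiply, 5 sense flips]
mesh 1 [66T→93T]: running ratio 22/31, sense −
mesh 2 [93T→12T]: running ratio 11/2, sense +
mesh 3 [12T→95T]: running ratio 66/95, sense −
mesh 4 [19T→95T]: running ratio 66/475, sense +
mesh 5 [61T→60T]: running ratio 671/4750, sense −
ω_out/ω_in = -671/4750

-671/4750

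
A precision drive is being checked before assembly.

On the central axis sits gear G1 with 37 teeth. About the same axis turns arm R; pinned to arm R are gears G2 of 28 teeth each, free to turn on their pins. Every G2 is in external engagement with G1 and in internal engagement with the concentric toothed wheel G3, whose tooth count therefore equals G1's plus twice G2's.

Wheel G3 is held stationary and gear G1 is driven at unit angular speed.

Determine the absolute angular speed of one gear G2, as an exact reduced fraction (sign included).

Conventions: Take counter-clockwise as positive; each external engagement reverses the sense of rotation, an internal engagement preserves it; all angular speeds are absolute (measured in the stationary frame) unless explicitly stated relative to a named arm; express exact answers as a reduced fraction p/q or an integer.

-37/56

topology: planetary set — G1 37T / G2 28T / G3 93T, arm = carrier (Willis)
ring teeth: 37 + 2·28 = 93
37(ω_sun−ω_arm) = −93(ω_ring−ω_arm),  ω_ring = 0, ω_sun = 1
37(1−ω_arm) = −93(0−ω_arm)  ⇒  130·ω_arm = 37  ⇒  ω_arm = 37/130
sun–planet mesh: 37·(1−37/130) = −28·(ω_p−ω_arm)  ⇒  ω_p−ω_arm = -3441/3640
ω_p = 37/130 − 3441/3640 = -37/56
exact speed ratio = -37/56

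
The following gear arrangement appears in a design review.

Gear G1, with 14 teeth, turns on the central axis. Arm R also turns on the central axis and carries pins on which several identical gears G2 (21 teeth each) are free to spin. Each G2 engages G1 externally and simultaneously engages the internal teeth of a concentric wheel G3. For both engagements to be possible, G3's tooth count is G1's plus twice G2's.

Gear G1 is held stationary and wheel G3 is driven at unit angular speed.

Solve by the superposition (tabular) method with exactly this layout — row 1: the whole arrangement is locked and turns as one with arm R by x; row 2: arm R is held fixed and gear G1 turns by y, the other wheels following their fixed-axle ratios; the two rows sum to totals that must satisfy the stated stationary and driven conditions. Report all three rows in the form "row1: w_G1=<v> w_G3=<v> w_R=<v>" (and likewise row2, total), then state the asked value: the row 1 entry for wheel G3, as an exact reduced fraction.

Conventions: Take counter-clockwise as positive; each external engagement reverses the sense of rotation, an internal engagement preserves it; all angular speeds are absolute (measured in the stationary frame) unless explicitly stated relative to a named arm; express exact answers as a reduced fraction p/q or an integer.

planetary set (14T centre, 21T on arm, 56T internal) — Willis relation
row 1: whole set turns with the arm by x
row 2: sun turns y, ring = −(14/56)·y, arm 0
boundary: total ω_sun = x + y = 0 and total ω_ring = x − (14/56)·y = 1  ⇒  y = -4/5, x = 4/5
row 2 ring = −(14/56)·(-4/5) = 1/5
totals (row 1 + row 2): sun 4/5 + (-4/5) = 0, ring 4/5 + 1/5 = 1, arm 4/5 + 0 = 4/5
asked cell (row1, ring) = 4/5

row1: w_G1=4/5 w_G3=4/5 w_R=4/5
row2: w_G1=-4/5 w_G3=1/5 w_R=0
total: w_G1=0 w_G3=1 w_R=4/5
asked value: 4/5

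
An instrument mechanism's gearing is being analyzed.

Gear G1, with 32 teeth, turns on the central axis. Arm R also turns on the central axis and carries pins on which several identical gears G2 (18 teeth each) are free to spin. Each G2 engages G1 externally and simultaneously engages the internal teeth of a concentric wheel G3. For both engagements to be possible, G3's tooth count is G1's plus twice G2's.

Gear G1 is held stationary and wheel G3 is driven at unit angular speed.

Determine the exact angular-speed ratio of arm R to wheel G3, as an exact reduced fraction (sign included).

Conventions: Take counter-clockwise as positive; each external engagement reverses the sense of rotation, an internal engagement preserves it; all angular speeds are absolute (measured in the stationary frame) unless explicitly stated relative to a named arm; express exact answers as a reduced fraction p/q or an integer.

class = planetary set [G3 = 32+2·18 = 68; Willis about the carrier]
ring teeth: 32 + 2·18 = 68
32(ω_sun−ω_arm) = −68(ω_ring−ω_arm),  ω_sun = 0, ω_ring = 1
32(0−ω_arm) = −68(1−ω_arm)  ⇒  100·ω_arm = 68  ⇒  ω_arm = 17/25
ω_out/ω_in = 17/25

17/25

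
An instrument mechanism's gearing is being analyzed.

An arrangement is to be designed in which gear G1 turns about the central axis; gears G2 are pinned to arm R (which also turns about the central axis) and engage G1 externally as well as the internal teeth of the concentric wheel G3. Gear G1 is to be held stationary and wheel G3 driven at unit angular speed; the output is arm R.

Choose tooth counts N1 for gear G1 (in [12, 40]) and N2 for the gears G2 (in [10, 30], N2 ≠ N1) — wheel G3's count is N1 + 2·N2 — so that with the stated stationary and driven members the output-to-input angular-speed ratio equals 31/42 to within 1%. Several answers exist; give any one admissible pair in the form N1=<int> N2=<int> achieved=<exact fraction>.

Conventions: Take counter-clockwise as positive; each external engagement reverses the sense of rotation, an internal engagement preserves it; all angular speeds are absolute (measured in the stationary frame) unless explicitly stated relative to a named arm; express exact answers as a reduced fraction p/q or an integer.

design class (target 31/42): planetary set
Willis with ω_sun = 0: ω_arm/ω_ring = N3/(N1+N3); set equal to 31/42  ⇒  N3/N1 = (31/42)/(1 − 31/42) = 31/11
N3 = N1 + 2·N2  ⇒  N2/N1 = (N3/N1 − 1)/2 = (31/11 − 1)/2 = 10/11
smallest multiple with N1 ≥ 12 and N2 ≥ 10: k = 2  ⇒  N1 = 2·11 = 22, N2 = 2·10 = 20 (N1 ≤ 40, N2 ≤ 30, N2 ≠ N1 ✓), N3 = 22 + 2·20 = 62
check: N3/(N1+N3) with N1 = 22, N3 = 62 gives 31/42; |achieved − target| = 0 ≤ 31/4200 ✓

N1=22 N2=20 achieved=31/42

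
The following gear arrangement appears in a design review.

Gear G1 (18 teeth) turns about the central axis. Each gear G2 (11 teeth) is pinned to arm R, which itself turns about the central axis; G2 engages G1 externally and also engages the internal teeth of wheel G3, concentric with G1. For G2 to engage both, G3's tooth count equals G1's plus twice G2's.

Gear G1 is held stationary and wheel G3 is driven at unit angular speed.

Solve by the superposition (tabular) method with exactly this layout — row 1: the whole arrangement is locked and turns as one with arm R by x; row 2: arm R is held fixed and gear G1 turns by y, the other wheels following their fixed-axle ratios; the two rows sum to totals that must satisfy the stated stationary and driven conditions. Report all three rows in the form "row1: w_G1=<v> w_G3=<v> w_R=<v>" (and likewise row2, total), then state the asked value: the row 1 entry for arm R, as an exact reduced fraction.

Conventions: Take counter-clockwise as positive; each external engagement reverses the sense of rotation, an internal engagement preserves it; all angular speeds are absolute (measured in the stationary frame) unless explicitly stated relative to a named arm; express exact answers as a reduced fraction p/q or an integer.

planetary set (18T centre, 11T on arm, 40T internal) — Willis relation
row 1: whole set turns with the arm by x
row 2 — arm fixed, fixed-axis ratios: sun y, ring −(18/40)·y, arm 0
boundary: total ω_sun = x + y = 0 and total ω_ring = x − (18/40)·y = 1  ⇒  y = -20/29, x = 20/29
row 2 ring = −(18/40)·(-20/29) = 9/29
totals (row 1 + row 2): sun 20/29 + (-20/29) = 0, ring 20/29 + 9/29 = 1, arm 20/29 + 0 = 20/29
asked cell (row1, arm) = 20/29

row1: w_G1=20/29 w_G3=20/29 w_R=20/29
row2: w_G1=-20/29 w_G3=9/29 w_R=0
total: w_G1=0 w_G3=1 w_R=20/29
asked value: 20/29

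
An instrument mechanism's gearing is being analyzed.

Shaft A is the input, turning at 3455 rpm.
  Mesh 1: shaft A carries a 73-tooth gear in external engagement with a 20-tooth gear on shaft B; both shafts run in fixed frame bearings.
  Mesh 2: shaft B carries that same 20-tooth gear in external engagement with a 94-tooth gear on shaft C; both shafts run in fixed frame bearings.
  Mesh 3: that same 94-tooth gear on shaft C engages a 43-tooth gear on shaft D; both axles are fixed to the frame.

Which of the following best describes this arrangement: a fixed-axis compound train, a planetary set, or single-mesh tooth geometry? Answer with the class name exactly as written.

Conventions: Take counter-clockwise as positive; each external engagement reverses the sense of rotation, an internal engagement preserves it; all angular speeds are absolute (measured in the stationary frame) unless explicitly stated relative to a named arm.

fixed-axis compound train

class = fixed-axis compound train [3 meshes; 3 ratios multiply, 3 sense flips]
classification: fixed-axis compound train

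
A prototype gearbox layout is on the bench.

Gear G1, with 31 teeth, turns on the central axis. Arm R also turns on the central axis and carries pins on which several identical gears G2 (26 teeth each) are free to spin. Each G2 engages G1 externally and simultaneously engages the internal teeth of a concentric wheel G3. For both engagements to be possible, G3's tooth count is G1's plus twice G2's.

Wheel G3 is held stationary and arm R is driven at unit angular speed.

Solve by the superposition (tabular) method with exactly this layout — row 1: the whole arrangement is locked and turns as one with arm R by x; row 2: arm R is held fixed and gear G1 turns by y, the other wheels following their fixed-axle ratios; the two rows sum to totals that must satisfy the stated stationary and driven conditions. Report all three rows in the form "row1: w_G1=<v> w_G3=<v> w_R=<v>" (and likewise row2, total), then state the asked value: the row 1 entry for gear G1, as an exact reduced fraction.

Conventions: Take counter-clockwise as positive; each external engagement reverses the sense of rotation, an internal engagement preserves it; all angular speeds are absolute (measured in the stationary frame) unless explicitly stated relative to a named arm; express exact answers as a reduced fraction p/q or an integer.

recognized (axles ride arm R): planetary set, 31/26/83 teeth
row 1 (train locked, turned with arm): all members turn x
row 2 — arm fixed, fixed-axis ratios: sun y, ring −(31/83)·y, arm 0
boundary: total ω_ring = x − (31/83)·y = 0 and total ω_arm = x = 1  ⇒  y = 83/31, x = 1
row 2 ring = −(31/83)·83/31 = -1
totals (row 1 + row 2): sun 1 + 83/31 = 114/31, ring 1 + (-1) = 0, arm 1 + 0 = 1
asked cell (row1, sun) = 1

row1: w_G1=1 w_G3=1 w_R=1
row2: w_G1=83/31 w_G3=-1 w_R=0
total: w_G1=114/31 w_G3=0 w_R=1
asked value: 1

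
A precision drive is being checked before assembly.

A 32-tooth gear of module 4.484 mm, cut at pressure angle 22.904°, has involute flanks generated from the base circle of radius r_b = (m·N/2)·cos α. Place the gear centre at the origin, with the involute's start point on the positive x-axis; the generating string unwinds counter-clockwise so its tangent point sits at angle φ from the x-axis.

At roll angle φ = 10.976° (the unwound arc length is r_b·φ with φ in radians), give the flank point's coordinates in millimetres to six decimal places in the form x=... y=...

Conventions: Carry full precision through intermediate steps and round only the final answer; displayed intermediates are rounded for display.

topology: single-mesh involute geometry — m = 4.484, N = 32
pitch radius r_p = m·N/2 = 4.484·32/2 = 71.744000
base radius r_b = r_p·cos α = 71.744000·cos 22.904° = 66.087577
roll angle φ = 10.976° = 0.19156734 rad
x = r_b·(cos φ + φ·sin φ) = 67.289116
y = r_b·(sin φ − φ·cos φ) = 0.154301

x=67.289116 y=0.154301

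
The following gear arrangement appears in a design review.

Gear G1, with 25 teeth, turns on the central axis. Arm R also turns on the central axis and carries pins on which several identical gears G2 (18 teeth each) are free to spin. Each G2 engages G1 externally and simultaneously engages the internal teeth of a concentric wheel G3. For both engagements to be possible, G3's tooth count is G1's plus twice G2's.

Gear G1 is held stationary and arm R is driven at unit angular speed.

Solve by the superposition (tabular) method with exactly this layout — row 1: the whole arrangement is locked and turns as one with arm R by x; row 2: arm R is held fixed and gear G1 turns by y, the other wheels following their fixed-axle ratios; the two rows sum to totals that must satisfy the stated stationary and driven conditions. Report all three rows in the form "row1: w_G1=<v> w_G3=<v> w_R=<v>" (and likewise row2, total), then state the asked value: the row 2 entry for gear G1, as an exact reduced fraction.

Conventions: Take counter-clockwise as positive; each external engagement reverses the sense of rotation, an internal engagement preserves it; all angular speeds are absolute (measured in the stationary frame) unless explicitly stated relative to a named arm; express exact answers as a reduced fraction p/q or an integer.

topology: planetary set — G1 25T / G2 18T / G3 61T, arm = carrier (Willis)
superposition row 1 [locked train]: every member turns x
superposition row 2 [arm held]: sun y, ring −(25/61)·y, arm 0
boundary: total ω_sun = x + y = 0 and total ω_arm = x = 1  ⇒  y = -1, x = 1
row 2 ring = −(25/61)·(-1) = 25/61
totals (row 1 + row 2): sun 1 + (-1) = 0, ring 1 + 25/61 = 86/61, arm 1 + 0 = 1
asked cell (row2, sun) = -1

row1: w_G1=1 w_G3=1 w_R=1
row2: w_G1=-1 w_G3=25/61 w_R=0
total: w_G1=0 w_G3=86/61 w_R=1
asked value: -1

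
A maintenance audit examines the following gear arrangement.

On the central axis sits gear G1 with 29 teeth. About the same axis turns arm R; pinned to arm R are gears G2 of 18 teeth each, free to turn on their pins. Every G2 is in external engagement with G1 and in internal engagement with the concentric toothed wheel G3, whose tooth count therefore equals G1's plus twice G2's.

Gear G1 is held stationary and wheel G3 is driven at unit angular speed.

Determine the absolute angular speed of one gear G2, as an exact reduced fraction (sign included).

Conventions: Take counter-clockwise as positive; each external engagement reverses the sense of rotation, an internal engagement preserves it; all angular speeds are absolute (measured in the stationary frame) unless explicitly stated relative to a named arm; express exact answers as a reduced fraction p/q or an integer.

planetary set (29T centre, 18T on arm, 65T internal) — Willis relation
ring teeth: 29 + 2·18 = 65
29(ω_sun−ω_arm) = −65(ω_ring−ω_arm),  ω_sun = 0, ω_ring = 1
29(0−ω_arm) = −65(1−ω_arm)  ⇒  94·ω_arm = 65  ⇒  ω_arm = 65/94
sun–planet mesh: 29·(0−65/94) = −18·(ω_p−ω_arm)  ⇒  ω_p−ω_arm = 1885/1692
ω_p = 65/94 + 1885/1692 = 65/36
exact speed ratio = 65/36

65/36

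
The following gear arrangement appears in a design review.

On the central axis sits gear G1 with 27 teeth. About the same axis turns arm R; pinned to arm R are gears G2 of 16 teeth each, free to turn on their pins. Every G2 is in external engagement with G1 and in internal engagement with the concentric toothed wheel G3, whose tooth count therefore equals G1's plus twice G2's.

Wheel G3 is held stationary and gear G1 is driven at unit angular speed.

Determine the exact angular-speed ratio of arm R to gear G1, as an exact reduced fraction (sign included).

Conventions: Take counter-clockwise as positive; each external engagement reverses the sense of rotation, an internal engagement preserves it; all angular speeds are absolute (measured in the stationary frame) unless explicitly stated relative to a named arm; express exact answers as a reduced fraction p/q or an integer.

planetary set (27T centre, 16T on arm, 59T internal) — Willis relation
ring teeth: 27 + 2·16 = 59
27(ω_sun−ω_arm) = −59(ω_ring−ω_arm),  ω_ring = 0, ω_sun = 1
27(1−ω_arm) = −59(0−ω_arm)  ⇒  86·ω_arm = 27  ⇒  ω_arm = 27/86
ω_out/ω_in = 27/86

27/86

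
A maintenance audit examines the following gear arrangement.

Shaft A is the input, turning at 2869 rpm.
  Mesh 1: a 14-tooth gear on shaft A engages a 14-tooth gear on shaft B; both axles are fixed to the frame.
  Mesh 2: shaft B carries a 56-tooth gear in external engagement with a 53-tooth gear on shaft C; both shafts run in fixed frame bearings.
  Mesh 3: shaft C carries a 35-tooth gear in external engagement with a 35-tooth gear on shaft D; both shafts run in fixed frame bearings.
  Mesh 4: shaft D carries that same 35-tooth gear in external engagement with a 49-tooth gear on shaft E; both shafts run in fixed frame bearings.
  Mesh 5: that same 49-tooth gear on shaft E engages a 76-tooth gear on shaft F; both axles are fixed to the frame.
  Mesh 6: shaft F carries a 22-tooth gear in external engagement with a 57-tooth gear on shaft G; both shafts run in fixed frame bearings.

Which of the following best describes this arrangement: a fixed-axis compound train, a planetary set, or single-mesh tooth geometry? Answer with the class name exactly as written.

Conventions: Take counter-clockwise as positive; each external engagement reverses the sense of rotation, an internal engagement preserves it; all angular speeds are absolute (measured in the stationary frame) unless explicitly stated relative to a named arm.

topology: fixed-axis compound train — 6 meshes, A→G
classification: fixed-axis compound train

fixed-axis compound train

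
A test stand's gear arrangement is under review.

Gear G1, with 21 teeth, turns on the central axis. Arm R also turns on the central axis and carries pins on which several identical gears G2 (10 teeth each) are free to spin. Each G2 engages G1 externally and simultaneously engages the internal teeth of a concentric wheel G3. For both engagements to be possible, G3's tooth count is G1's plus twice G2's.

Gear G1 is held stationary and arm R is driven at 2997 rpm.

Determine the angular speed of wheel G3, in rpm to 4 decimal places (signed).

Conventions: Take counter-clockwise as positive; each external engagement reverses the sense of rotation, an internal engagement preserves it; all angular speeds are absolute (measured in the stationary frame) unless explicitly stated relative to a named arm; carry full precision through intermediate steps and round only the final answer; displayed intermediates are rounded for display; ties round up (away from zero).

class = planetary set [G3 = 21+2·10 = 41; Willis about the carrier]
normalise by the input: solve with ω_arm = 1, then scale by 2997 rpm
ring teeth: 21 + 2·10 = 41
21(ω_sun−ω_arm) = −41(ω_ring−ω_arm),  ω_sun = 0, ω_arm = 1
ω_ring = 1 − (21/41)(0−1) = 62/41
scale: ω_ring = 62/41 × 2997 rpm = +4532.0488 rpm

+4532.0488 rpm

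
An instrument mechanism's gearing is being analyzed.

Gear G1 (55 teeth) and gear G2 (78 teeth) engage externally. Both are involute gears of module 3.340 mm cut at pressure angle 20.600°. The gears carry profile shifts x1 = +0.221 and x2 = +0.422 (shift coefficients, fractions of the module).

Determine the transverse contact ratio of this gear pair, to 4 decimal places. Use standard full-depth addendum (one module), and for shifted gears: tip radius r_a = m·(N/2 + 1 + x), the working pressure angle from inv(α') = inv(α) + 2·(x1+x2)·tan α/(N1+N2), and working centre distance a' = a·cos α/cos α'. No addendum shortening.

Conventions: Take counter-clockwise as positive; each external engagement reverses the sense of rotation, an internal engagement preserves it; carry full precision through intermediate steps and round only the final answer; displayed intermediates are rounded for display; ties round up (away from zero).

1.6937

topology: single-mesh involute geometry — m = 3.340, 55T/78T pair
base radii: r_b1 = 85.977068, r_b2 = 121.931115
tip radii: r_a1 = 95.928140, r_a2 = 135.009480
inv(α') = inv(20.600°) + 2·(+0.221+0.422)·tan α/(55+78) = 0.01997187  ⇒  α' = 21.97120°
a' = a·cos α / cos α' = 222.1100·cos 20.600°/cos 21.97120° = 224.190703
action lengths: √(r_a1²−r_b1²) = 42.545878, √(r_a2²−r_b2²) = 57.968637
base pitch p_b = π·m·cos α = 9.821997
CR = (42.545878 + 57.968637 − 224.190703·sin 21.97120°)/9.821997 = 1.693717
contact ratio ≈ 1.6937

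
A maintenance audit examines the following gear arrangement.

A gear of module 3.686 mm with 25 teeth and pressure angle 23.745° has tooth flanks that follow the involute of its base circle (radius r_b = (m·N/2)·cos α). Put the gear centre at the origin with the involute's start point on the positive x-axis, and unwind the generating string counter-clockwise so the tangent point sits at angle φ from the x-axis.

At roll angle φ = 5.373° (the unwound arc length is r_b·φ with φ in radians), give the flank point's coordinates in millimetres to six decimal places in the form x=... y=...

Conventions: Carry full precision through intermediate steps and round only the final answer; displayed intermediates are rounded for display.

x=42.359631 y=0.011583

recognized (one wheel, involute flank): single-mesh tooth geometry, m = 3.686, N = 25
pitch radius r_p = m·N/2 = 3.686·25/2 = 46.075000
base radius r_b = r_p·cos α = 46.075000·cos 23.745° = 42.174596
roll angle φ = 5.373° = 0.09377654 rad
x = r_b·(cos φ + φ·sin φ) = 42.359631
y = r_b·(sin φ − φ·cos φ) = 0.011583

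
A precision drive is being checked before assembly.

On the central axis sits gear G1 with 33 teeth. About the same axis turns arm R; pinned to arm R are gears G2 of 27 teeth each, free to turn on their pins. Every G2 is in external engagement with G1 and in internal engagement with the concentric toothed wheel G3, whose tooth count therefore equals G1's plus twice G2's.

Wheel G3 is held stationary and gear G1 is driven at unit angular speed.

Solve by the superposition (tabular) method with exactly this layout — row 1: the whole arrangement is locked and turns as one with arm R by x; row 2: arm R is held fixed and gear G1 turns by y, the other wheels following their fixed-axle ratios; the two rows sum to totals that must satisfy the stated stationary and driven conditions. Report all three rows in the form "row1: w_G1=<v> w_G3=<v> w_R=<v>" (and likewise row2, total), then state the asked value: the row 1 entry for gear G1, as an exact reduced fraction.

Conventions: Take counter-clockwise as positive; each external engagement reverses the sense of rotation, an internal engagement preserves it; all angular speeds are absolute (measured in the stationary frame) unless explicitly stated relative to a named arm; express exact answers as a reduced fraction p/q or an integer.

row1: w_G1=11/40 w_G3=11/40 w_R=11/40
row2: w_G1=29/40 w_G3=-11/40 w_R=0
total: w_G1=1 w_G3=0 w_R=11/40
asked value: 11/40

recognized (axles ride arm R): planetary set, 33/27/87 teeth
superposition row 1 [locked train]: every member turns x
row 2 — arm fixed, fixed-axis ratios: sun y, ring −(33/87)·y, arm 0
boundary: total ω_ring = x − (33/87)·y = 0 and total ω_sun = x + y = 1  ⇒  y = 29/40, x = 11/40
row 2 ring = −(33/87)·29/40 = -11/40
totals (row 1 + row 2): sun 11/40 + 29/40 = 1, ring 11/40 + (-11/40) = 0, arm 11/40 + 0 = 11/40
asked cell (row1, sun) = 11/40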